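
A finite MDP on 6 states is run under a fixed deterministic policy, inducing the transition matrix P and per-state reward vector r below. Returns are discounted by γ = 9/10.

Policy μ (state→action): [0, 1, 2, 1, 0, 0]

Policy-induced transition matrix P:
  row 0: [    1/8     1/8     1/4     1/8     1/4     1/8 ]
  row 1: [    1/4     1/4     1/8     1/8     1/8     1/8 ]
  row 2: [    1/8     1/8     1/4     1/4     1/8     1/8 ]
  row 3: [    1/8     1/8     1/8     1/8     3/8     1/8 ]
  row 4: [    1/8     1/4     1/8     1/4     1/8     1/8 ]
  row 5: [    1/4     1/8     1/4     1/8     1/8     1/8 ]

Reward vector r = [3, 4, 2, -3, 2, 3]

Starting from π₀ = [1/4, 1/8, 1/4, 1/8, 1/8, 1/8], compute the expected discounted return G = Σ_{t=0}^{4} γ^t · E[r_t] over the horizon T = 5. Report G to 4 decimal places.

G = 7.4288

t=0: π = [0.2500, 0.1250, 0.2500, 0.1250, 0.1250, 0.1250], E[r] = 2.0000, γ^t·E[r] = 2.000000, running G = 2.000000
t=1: π = [0.1563, 0.1563, 0.2031, 0.1719, 0.1875, 0.1250], E[r] = 1.7344, γ^t·E[r] = 1.560938, running G = 3.560938
t=2: π = [0.1602, 0.1680, 0.1855, 0.1738, 0.1875, 0.1250], E[r] = 1.7520, γ^t·E[r] = 1.419082, running G = 4.980020
t=3: π = [0.1616, 0.1694, 0.1838, 0.1716, 0.1885, 0.1250], E[r] = 1.7673, γ^t·E[r] = 1.288386, running G = 6.268406
t=4: π = [0.1618, 0.1697, 0.1838, 0.1715, 0.1881, 0.1250], E[r] = 1.7686, γ^t·E[r] = 1.160369, running G = 7.428775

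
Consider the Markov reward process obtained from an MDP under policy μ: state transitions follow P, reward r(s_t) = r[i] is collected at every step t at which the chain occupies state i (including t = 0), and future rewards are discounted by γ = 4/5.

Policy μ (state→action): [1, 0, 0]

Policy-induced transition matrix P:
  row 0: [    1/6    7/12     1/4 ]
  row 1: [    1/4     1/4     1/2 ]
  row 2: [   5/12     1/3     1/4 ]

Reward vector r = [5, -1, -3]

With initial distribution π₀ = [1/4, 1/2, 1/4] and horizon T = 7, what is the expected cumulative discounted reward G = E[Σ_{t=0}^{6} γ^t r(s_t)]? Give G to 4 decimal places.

t=0: π = [0.2500, 0.5000, 0.2500], E[r] = 0.0000, γ^t·E[r] = 0.000000, running G = 0.000000
t=1: π = [0.2708, 0.3542, 0.3750], E[r] = -0.1250, γ^t·E[r] = -0.100000, running G = -0.100000
t=2: π = [0.2899, 0.3715, 0.3385], E[r] = 0.0625, γ^t·E[r] = 0.040000, running G = -0.060000
t=3: π = [0.2823, 0.3749, 0.3429], E[r] = 0.0078, γ^t·E[r] = 0.004000, running G = -0.056000
t=4: π = [0.2836, 0.3727, 0.3437], E[r] = 0.0143, γ^t·E[r] = 0.005867, running G = -0.050133
t=5: π = [0.2837, 0.3732, 0.3432], E[r] = 0.0156, γ^t·E[r] = 0.005102, running G = -0.045031
t=6: π = [0.2836, 0.3731, 0.3433], E[r] = 0.0147, γ^t·E[r] = 0.003866, running G = -0.041165

G = -0.0412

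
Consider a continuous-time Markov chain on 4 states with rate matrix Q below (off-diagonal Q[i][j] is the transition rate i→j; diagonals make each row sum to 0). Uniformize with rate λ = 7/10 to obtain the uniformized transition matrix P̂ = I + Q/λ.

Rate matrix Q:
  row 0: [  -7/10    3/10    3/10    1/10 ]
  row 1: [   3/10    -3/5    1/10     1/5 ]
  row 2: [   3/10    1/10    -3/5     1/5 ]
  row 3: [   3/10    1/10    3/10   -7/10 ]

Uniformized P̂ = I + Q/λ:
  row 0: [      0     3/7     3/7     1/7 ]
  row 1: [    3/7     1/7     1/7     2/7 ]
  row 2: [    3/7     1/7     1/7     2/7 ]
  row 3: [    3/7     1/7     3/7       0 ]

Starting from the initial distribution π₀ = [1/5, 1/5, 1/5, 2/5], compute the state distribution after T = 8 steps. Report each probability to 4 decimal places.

π = [0.2999, 0.2286, 0.2827, 0.1888]

t=0: π = [0.2000, 0.2000, 0.2000, 0.4000]
t=1: π = [0.3429, 0.2000, 0.3143, 0.1429]
t=2: π = [0.2816, 0.2408, 0.2816, 0.1959]
t=3: π = [0.3079, 0.2233, 0.2793, 0.1895]
t=4: π = [0.2966, 0.2308, 0.2850, 0.1876]
t=5: π = [0.3014, 0.2276, 0.2812, 0.1897]
t=6: π = [0.2994, 0.2290, 0.2832, 0.1884]
t=7: π = [0.3003, 0.2284, 0.2822, 0.1891]
t=8: π = [0.2999, 0.2286, 0.2827, 0.1888]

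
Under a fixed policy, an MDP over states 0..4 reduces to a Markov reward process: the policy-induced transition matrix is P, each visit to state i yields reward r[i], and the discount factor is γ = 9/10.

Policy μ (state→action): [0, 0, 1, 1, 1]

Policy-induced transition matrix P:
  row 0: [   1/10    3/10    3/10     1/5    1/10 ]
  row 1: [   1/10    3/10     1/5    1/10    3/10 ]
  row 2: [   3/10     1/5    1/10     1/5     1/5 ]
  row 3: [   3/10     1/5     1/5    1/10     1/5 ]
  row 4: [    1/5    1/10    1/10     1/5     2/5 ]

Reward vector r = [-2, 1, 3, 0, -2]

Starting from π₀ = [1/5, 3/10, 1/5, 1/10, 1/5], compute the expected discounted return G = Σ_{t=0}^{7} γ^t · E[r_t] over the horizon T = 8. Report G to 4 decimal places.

G = -0.5462

t=0: π = [0.2000, 0.3000, 0.2000, 0.1000, 0.2000], E[r] = 0.1000, γ^t·E[r] = 0.100000, running G = 0.100000
t=1: π = [0.1800, 0.2300, 0.1800, 0.1600, 0.2500], E[r] = -0.0900, γ^t·E[r] = -0.081000, running G = 0.019000
t=2: π = [0.1930, 0.2160, 0.1750, 0.1610, 0.2550], E[r] = -0.1550, γ^t·E[r] = -0.125550, running G = -0.106550
t=3: π = [0.1927, 0.2154, 0.1763, 0.1623, 0.2533], E[r] = -0.1477, γ^t·E[r] = -0.107673, running G = -0.214223
t=4: π = [0.1931, 0.2155, 0.1763, 0.1622, 0.2529], E[r] = -0.1476, γ^t·E[r] = -0.096808, running G = -0.311031
t=5: π = [0.1930, 0.2156, 0.1764, 0.1622, 0.2528], E[r] = -0.1470, γ^t·E[r] = -0.086777, running G = -0.397807
t=6: π = [0.1930, 0.2156, 0.1764, 0.1622, 0.2528], E[r] = -0.1469, γ^t·E[r] = -0.078091, running G = -0.475899
t=7: π = [0.1930, 0.2156, 0.1764, 0.1622, 0.2528], E[r] = -0.1469, γ^t·E[r] = -0.070276, running G = -0.546175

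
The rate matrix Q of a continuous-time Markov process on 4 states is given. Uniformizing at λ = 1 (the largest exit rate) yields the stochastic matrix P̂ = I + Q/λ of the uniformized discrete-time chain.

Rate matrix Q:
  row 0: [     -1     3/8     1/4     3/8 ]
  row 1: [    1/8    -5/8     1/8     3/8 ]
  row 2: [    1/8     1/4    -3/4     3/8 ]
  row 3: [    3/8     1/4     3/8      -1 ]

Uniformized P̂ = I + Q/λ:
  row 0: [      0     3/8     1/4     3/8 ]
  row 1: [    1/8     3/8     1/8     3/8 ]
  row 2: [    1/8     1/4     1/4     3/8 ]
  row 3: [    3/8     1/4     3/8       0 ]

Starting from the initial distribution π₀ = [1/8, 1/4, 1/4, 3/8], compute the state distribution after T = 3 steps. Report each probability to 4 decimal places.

t=0: π = [0.1250, 0.2500, 0.2500, 0.3750]
t=1: π = [0.2031, 0.2969, 0.2656, 0.2344]
t=2: π = [0.1582, 0.3125, 0.2422, 0.2871]
t=3: π = [0.1770, 0.3088, 0.2468, 0.2673]

π = [0.1770, 0.3088, 0.2468, 0.2673]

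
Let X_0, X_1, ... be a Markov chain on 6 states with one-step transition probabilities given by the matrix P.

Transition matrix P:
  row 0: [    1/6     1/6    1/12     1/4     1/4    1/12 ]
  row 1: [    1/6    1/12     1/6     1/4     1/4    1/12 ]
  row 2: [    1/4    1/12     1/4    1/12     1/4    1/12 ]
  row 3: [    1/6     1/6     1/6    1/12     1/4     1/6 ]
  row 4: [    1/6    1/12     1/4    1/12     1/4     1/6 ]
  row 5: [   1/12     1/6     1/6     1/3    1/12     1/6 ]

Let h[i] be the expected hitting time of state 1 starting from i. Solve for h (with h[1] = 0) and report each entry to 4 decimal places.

h = [7.5183, 0.0000, 8.2604, 7.5668, 8.2552, 7.4562]

First-step conditioning: h[1] = 0; for i ≠ 1, h[i] = 1 + Σ_k P[i][k]·h[k].
  h[0] = 1 + 1/6·h[0] + 1/12·h[2] + 1/4·h[3] + 1/4·h[4] + 1/12·h[5]
  h[2] = 1 + 1/4·h[0] + 1/4·h[2] + 1/12·h[3] + 1/4·h[4] + 1/12·h[5]
  h[3] = 1 + 1/6·h[0] + 1/6·h[2] + 1/12·h[3] + 1/4·h[4] + 1/6·h[5]
  h[4] = 1 + 1/6·h[0] + 1/4·h[2] + 1/12·h[3] + 1/4·h[4] + 1/6·h[5]
  h[5] = 1 + 1/12·h[0] + 1/6·h[2] + 1/3·h[3] + 1/12·h[4] + 1/6·h[5]
Solving the 5×5 linear system over states ≠ 1 gives exactly h = [75536/10047, 0, 27664/3349, 4472/591, 82940/10047, 74912/10047] (h[1] = 0 is the target).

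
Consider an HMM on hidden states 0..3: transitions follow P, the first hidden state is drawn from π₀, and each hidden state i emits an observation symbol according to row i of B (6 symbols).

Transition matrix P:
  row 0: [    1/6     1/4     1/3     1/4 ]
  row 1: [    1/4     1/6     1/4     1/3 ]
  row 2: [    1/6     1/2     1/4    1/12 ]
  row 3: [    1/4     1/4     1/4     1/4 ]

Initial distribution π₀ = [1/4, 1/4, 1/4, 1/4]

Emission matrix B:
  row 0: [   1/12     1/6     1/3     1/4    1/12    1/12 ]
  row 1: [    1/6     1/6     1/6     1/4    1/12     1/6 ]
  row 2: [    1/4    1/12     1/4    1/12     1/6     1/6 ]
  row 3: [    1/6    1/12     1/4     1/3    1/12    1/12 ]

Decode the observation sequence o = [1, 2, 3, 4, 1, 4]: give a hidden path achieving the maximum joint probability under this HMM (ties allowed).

path = [0, 2, 1, 2, 1, 2]

t=0: δ = [4.167e-02, 4.167e-02, 2.083e-02, 2.083e-02]  (obs o_0=1)
t=1: δ = [3.472e-03, 1.736e-03, 3.472e-03, 3.472e-03]  ψ = [1, 0, 0, 1]  (obs o_1=2)
t=2: δ = [2.170e-04, 4.340e-04, 9.645e-05, 2.894e-04]  ψ = [3, 2, 0, 0]  (obs o_2=3)
t=3: δ = [9.042e-06, 6.028e-06, 1.808e-05, 1.206e-05]  ψ = [1, 1, 1, 1]  (obs o_3=4)
t=4: δ = [5.023e-07, 1.507e-06, 3.768e-07, 2.512e-07]  ψ = [2, 2, 2, 3]  (obs o_4=1)
t=5: δ = [3.140e-08, 2.093e-08, 6.279e-08, 4.186e-08]  ψ = [1, 1, 1, 1]  (obs o_5=4)
backtrack: best end state = 2; path = [0, 2, 1, 2, 1, 2]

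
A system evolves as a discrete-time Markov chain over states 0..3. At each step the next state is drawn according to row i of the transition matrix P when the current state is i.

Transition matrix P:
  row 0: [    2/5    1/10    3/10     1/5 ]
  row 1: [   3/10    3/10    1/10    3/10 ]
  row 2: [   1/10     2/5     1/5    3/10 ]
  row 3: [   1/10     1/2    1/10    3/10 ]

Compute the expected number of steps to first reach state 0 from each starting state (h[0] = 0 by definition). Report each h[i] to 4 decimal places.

First-step conditioning: h[0] = 0; for i ≠ 0, h[i] = 1 + Σ_k P[i][k]·h[k].
  h[1] = 1 + 3/10·h[1] + 1/10·h[2] + 3/10·h[3]
  h[2] = 1 + 2/5·h[1] + 1/5·h[2] + 3/10·h[3]
  h[3] = 1 + 1/2·h[1] + 1/10·h[2] + 3/10·h[3]
Solving the 3×3 linear system over states ≠ 0 gives exactly h = [0, 225/49, 275/49, 270/49] (h[0] = 0 is the target).

h = [0.0000, 4.5918, 5.6122, 5.5102]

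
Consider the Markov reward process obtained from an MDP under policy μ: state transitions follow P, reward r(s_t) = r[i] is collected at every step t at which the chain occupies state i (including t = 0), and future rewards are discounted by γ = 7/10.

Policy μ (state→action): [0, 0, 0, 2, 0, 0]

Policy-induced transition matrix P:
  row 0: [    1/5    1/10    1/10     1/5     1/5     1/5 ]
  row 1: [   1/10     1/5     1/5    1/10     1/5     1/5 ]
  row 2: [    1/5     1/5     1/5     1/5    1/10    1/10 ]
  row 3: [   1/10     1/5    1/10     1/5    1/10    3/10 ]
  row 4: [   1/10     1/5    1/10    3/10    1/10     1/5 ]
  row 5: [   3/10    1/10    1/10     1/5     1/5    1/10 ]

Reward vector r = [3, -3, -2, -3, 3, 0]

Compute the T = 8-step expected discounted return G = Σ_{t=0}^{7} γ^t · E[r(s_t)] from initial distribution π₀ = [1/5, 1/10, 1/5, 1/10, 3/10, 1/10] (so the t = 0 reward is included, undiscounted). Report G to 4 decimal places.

t=0: π = [0.2000, 0.1000, 0.2000, 0.1000, 0.3000, 0.1000], E[r] = 0.5000, γ^t·E[r] = 0.500000, running G = 0.500000
t=1: π = [0.1600, 0.1700, 0.1300, 0.2200, 0.1400, 0.1800], E[r] = -0.5300, γ^t·E[r] = -0.371000, running G = 0.129000
t=2: π = [0.1650, 0.1660, 0.1300, 0.1970, 0.1510, 0.1910], E[r] = -0.4010, γ^t·E[r] = -0.196490, running G = -0.067490
t=3: π = [0.1677, 0.1644, 0.1296, 0.1985, 0.1522, 0.1876], E[r] = -0.3882, γ^t·E[r] = -0.133153, running G = -0.200643
t=4: π = [0.1673, 0.1645, 0.1294, 0.1988, 0.1520, 0.1881], E[r] = -0.3909, γ^t·E[r] = -0.093853, running G = -0.294495
t=5: π = [0.1673, 0.1645, 0.1294, 0.1988, 0.1520, 0.1881], E[r] = -0.3906, γ^t·E[r] = -0.065645, running G = -0.360140
t=6: π = [0.1673, 0.1645, 0.1294, 0.1988, 0.1520, 0.1881], E[r] = -0.3906, γ^t·E[r] = -0.045949, running G = -0.406089
t=7: π = [0.1673, 0.1645, 0.1294, 0.1988, 0.1520, 0.1881], E[r] = -0.3906, γ^t·E[r] = -0.032164, running G = -0.438254

G = -0.4383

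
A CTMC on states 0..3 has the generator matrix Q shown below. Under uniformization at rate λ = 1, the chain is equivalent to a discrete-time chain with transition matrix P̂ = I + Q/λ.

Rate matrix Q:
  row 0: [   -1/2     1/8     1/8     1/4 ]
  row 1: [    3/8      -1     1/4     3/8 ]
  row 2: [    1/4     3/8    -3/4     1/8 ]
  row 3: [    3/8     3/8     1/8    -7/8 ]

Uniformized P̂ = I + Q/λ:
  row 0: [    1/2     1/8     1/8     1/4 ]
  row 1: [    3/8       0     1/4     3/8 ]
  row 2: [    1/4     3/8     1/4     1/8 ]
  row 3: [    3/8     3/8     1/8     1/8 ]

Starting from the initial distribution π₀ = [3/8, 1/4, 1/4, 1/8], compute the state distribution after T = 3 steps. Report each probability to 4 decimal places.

π = [0.4036, 0.1973, 0.1724, 0.2268]

t=0: π = [0.3750, 0.2500, 0.2500, 0.1250]
t=1: π = [0.3906, 0.1875, 0.1875, 0.2344]
t=2: π = [0.4004, 0.2070, 0.1719, 0.2207]
t=3: π = [0.4036, 0.1973, 0.1724, 0.2268]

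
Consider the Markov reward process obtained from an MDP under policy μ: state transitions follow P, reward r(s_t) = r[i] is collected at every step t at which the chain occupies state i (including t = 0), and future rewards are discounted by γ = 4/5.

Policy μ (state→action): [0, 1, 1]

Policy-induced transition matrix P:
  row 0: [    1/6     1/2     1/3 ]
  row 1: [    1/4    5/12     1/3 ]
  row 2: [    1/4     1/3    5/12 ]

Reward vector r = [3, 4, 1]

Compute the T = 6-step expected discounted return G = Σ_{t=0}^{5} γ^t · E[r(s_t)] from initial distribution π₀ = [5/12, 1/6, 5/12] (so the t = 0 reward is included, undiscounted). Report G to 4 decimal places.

t=0: π = [0.4167, 0.1667, 0.4167], E[r] = 2.3333, γ^t·E[r] = 2.333333, running G = 2.333333
t=1: π = [0.2153, 0.4167, 0.3681], E[r] = 2.6806, γ^t·E[r] = 2.144444, running G = 4.477778
t=2: π = [0.2321, 0.4039, 0.3640], E[r] = 2.6759, γ^t·E[r] = 1.712593, running G = 6.190370
t=3: π = [0.2307, 0.4057, 0.3637], E[r] = 2.6783, γ^t·E[r] = 1.371309, running G = 7.561679
t=4: π = [0.2308, 0.4056, 0.3636], E[r] = 2.6783, γ^t·E[r] = 1.097034, running G = 8.658713
t=5: π = [0.2308, 0.4056, 0.3636], E[r] = 2.6783, γ^t·E[r] = 0.877632, running G = 9.536345

G = 9.5363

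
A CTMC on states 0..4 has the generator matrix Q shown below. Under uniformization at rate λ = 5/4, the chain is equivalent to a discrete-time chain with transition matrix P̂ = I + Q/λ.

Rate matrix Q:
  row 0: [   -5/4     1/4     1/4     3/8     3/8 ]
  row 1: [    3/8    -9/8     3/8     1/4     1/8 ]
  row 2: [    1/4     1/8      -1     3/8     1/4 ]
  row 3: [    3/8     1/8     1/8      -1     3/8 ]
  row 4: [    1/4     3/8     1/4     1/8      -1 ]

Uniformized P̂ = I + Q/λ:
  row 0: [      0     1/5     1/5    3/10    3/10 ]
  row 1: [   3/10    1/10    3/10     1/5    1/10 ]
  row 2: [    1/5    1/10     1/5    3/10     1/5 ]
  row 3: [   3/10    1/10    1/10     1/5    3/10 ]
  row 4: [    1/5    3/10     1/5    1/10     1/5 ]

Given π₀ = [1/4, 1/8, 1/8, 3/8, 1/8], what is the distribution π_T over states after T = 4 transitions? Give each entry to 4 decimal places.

t=0: π = [0.2500, 0.1250, 0.1250, 0.3750, 0.1250]
t=1: π = [0.2000, 0.1500, 0.1750, 0.2250, 0.2500]
t=2: π = [0.1975, 0.1700, 0.1925, 0.2125, 0.2275]
t=3: π = [0.1988, 0.1653, 0.1958, 0.2163, 0.2240]
t=4: π = [0.1984, 0.1647, 0.1949, 0.2171, 0.2250]

π = [0.1984, 0.1647, 0.1949, 0.2171, 0.2250]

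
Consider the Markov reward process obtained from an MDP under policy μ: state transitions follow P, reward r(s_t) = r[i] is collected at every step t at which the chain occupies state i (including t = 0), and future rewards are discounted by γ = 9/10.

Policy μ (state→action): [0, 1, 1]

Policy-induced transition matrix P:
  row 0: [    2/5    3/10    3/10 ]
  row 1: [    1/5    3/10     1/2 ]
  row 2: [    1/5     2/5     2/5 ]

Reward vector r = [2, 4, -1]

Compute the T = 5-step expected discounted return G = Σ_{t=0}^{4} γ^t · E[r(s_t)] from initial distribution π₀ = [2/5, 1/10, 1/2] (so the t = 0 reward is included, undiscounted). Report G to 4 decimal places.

t=0: π = [0.4000, 0.1000, 0.5000], E[r] = 0.7000, γ^t·E[r] = 0.700000, running G = 0.700000
t=1: π = [0.2800, 0.3500, 0.3700], E[r] = 1.5900, γ^t·E[r] = 1.431000, running G = 2.131000
t=2: π = [0.2560, 0.3370, 0.4070], E[r] = 1.4530, γ^t·E[r] = 1.176930, running G = 3.307930
t=3: π = [0.2512, 0.3407, 0.4081], E[r] = 1.4571, γ^t·E[r] = 1.062226, running G = 4.370156
t=4: π = [0.2502, 0.3408, 0.4090], E[r] = 1.4548, γ^t·E[r] = 0.954475, running G = 5.324630

G = 5.3246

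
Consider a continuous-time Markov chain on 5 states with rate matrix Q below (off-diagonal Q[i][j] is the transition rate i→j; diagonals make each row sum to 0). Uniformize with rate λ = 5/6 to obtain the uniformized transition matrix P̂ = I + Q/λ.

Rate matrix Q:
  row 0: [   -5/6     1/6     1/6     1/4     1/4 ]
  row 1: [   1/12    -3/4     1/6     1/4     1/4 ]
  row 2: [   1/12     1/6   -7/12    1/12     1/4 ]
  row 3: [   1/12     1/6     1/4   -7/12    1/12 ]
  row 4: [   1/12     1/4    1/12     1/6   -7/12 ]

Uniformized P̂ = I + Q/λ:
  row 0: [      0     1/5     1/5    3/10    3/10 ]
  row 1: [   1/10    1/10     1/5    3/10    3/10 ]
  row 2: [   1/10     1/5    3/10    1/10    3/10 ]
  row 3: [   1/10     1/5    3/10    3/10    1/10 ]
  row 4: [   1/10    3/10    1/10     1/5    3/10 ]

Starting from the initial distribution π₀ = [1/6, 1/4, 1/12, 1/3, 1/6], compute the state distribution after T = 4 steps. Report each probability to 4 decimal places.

π = [0.0909, 0.2049, 0.2198, 0.2304, 0.2540]

t=0: π = [0.1667, 0.2500, 0.0833, 0.3333, 0.1667]
t=1: π = [0.0833, 0.1917, 0.2250, 0.2667, 0.2333]
t=2: π = [0.0917, 0.2042, 0.2258, 0.2317, 0.2467]
t=3: π = [0.0908, 0.2043, 0.2211, 0.2302, 0.2537]
t=4: π = [0.0909, 0.2049, 0.2198, 0.2304, 0.2540]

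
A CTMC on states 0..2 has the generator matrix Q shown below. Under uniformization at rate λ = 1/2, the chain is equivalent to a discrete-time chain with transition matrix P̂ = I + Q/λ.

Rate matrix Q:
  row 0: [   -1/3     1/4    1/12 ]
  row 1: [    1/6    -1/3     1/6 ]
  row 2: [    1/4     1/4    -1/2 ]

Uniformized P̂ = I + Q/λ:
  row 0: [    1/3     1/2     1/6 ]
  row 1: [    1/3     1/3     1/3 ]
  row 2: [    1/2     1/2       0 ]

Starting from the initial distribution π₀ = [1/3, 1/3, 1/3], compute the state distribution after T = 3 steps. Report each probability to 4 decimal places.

t=0: π = [0.3333, 0.3333, 0.3333]
t=1: π = [0.3889, 0.4444, 0.1667]
t=2: π = [0.3611, 0.4259, 0.2130]
t=3: π = [0.3688, 0.4290, 0.2022]

π = [0.3688, 0.4290, 0.2022]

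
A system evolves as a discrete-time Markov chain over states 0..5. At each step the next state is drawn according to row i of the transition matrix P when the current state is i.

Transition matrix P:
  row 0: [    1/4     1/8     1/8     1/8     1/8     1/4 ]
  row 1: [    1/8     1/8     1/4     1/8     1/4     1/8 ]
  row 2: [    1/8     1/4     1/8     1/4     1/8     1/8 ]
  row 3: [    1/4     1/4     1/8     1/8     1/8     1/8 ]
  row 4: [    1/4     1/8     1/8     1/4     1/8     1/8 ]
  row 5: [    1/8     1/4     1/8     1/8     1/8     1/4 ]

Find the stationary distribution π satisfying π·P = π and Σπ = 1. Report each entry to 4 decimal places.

Balance equations π_j = Σ_i π_i·P[i][j]:
  π_0 = 1/4·π_0 + 1/8·π_1 + 1/8·π_2 + 1/4·π_3 + 1/4·π_4 + 1/8·π_5
  π_1 = 1/8·π_0 + 1/8·π_1 + 1/4·π_2 + 1/4·π_3 + 1/8·π_4 + 1/4·π_5
  π_2 = 1/8·π_0 + 1/4·π_1 + 1/8·π_2 + 1/8·π_3 + 1/8·π_4 + 1/8·π_5
  π_3 = 1/8·π_0 + 1/8·π_1 + 1/4·π_2 + 1/8·π_3 + 1/4·π_4 + 1/8·π_5
  π_4 = 1/8·π_0 + 1/4·π_1 + 1/8·π_2 + 1/8·π_3 + 1/8·π_4 + 1/8·π_5
  normalize: π_0 + π_1 + π_2 + π_3 + π_4 + π_5 = 1
Solving the linear system gives exactly π = [767/4098, 379/2049, 607/4098, 332/2049, 607/4098, 695/4098].

π = [0.1872, 0.1850, 0.1481, 0.1620, 0.1481, 0.1696]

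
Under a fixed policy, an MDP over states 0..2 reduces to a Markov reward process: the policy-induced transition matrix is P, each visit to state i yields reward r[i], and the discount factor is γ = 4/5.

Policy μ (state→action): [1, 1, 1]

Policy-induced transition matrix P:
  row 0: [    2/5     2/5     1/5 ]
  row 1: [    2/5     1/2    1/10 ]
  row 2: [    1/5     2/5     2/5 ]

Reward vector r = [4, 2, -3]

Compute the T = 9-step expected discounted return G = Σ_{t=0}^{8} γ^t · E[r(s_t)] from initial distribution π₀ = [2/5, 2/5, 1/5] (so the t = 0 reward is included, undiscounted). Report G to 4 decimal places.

G = 7.5937

t=0: π = [0.4000, 0.4000, 0.2000], E[r] = 1.8000, γ^t·E[r] = 1.800000, running G = 1.800000
t=1: π = [0.3600, 0.4400, 0.2000], E[r] = 1.7200, γ^t·E[r] = 1.376000, running G = 3.176000
t=2: π = [0.3600, 0.4440, 0.1960], E[r] = 1.7400, γ^t·E[r] = 1.113600, running G = 4.289600
t=3: π = [0.3608, 0.4444, 0.1948], E[r] = 1.7476, γ^t·E[r] = 0.894771, running G = 5.184371
t=4: π = [0.3610, 0.4444, 0.1945], E[r] = 1.7495, γ^t·E[r] = 0.716587, running G = 5.900958
t=5: π = [0.3611, 0.4444, 0.1945], E[r] = 1.7499, γ^t·E[r] = 0.573405, running G = 6.474363
t=6: π = [0.3611, 0.4444, 0.1944], E[r] = 1.7500, γ^t·E[r] = 0.458746, running G = 6.933109
t=7: π = [0.3611, 0.4444, 0.1944], E[r] = 1.7500, γ^t·E[r] = 0.367001, running G = 7.300110
t=8: π = [0.3611, 0.4444, 0.1944], E[r] = 1.7500, γ^t·E[r] = 0.293601, running G = 7.593711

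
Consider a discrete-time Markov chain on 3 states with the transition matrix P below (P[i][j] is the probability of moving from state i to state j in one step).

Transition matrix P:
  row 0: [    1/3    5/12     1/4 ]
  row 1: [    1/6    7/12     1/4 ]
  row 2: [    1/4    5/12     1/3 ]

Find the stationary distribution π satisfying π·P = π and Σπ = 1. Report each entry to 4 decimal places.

Balance equations π_j = Σ_i π_i·P[i][j]:
  π_0 = 1/3·π_0 + 1/6·π_1 + 1/4·π_2
  π_1 = 5/12·π_0 + 7/12·π_1 + 5/12·π_2
  normalize: π_0 + π_1 + π_2 = 1
Solving the linear system gives exactly π = [5/22, 1/2, 3/11].

π = [0.2273, 0.5000, 0.2727]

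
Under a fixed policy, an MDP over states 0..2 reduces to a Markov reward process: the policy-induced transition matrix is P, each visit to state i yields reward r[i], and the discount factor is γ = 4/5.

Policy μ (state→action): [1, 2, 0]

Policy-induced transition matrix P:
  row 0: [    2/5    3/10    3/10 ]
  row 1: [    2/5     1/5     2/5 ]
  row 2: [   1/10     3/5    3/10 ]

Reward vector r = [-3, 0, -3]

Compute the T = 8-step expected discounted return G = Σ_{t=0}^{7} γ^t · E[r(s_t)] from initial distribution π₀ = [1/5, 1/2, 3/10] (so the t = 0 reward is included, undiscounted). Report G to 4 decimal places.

t=0: π = [0.2000, 0.5000, 0.3000], E[r] = -1.5000, γ^t·E[r] = -1.500000, running G = -1.500000
t=1: π = [0.3100, 0.3400, 0.3500], E[r] = -1.9800, γ^t·E[r] = -1.584000, running G = -3.084000
t=2: π = [0.2950, 0.3710, 0.3340], E[r] = -1.8870, γ^t·E[r] = -1.207680, running G = -4.291680
t=3: π = [0.2998, 0.3631, 0.3371], E[r] = -1.9107, γ^t·E[r] = -0.978278, running G = -5.269958
t=4: π = [0.2989, 0.3648, 0.3363], E[r] = -1.9055, γ^t·E[r] = -0.780509, running G = -6.050468
t=5: π = [0.2991, 0.3644, 0.3365], E[r] = -1.9068, γ^t·E[r] = -0.624809, running G = -6.675277
t=6: π = [0.2991, 0.3645, 0.3364], E[r] = -1.9065, γ^t·E[r] = -0.499775, running G = -7.175052
t=7: π = [0.2991, 0.3645, 0.3365], E[r] = -1.9066, γ^t·E[r] = -0.399833, running G = -7.574885

G = -7.5749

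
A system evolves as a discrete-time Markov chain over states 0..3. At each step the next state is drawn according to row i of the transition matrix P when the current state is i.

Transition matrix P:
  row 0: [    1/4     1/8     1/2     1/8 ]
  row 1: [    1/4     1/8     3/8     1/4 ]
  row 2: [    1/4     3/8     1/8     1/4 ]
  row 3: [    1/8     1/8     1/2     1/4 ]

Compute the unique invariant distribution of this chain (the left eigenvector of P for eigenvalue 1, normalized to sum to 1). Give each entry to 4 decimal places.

π = [0.2222, 0.2111, 0.3444, 0.2222]

Balance equations π_j = Σ_i π_i·P[i][j]:
  π_0 = 1/4·π_0 + 1/4·π_1 + 1/4·π_2 + 1/8·π_3
  π_1 = 1/8·π_0 + 1/8·π_1 + 3/8·π_2 + 1/8·π_3
  π_2 = 1/2·π_0 + 3/8·π_1 + 1/8·π_2 + 1/2·π_3
  normalize: π_0 + π_1 + π_2 + π_3 = 1
Solving the linear system gives exactly π = [2/9, 19/90, 31/90, 2/9].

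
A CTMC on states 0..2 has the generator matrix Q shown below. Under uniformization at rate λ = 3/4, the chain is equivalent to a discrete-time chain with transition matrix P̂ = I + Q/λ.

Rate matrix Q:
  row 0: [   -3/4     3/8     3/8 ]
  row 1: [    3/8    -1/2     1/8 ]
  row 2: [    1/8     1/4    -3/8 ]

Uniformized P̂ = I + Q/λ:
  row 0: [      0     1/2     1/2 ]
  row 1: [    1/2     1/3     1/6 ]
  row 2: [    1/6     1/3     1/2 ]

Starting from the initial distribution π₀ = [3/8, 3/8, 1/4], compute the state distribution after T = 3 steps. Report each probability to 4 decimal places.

π = [0.2471, 0.3767, 0.3762]

t=0: π = [0.3750, 0.3750, 0.2500]
t=1: π = [0.2292, 0.3958, 0.3750]
t=2: π = [0.2604, 0.3715, 0.3681]
t=3: π = [0.2471, 0.3767, 0.3762]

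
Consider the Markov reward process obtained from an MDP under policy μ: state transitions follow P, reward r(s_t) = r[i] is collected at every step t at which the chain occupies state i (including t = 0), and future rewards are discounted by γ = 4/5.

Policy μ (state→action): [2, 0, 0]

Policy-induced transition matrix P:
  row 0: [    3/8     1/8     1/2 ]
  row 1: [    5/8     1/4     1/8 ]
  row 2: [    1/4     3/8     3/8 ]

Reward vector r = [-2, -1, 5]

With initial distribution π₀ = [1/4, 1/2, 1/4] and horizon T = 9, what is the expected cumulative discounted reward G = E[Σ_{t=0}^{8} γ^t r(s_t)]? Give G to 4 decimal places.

G = 2.4510

t=0: π = [0.2500, 0.5000, 0.2500], E[r] = 0.2500, γ^t·E[r] = 0.250000, running G = 0.250000
t=1: π = [0.4688, 0.2500, 0.2813], E[r] = 0.2188, γ^t·E[r] = 0.175000, running G = 0.425000
t=2: π = [0.4023, 0.2266, 0.3711], E[r] = 0.8242, γ^t·E[r] = 0.527500, running G = 0.952500
t=3: π = [0.3853, 0.2461, 0.3687], E[r] = 0.8267, γ^t·E[r] = 0.423250, running G = 1.375750
t=4: π = [0.3904, 0.2479, 0.3616], E[r] = 0.7794, γ^t·E[r] = 0.319225, running G = 1.694975
t=5: π = [0.3918, 0.2464, 0.3618], E[r] = 0.7792, γ^t·E[r] = 0.255318, running G = 1.950293
t=6: π = [0.3914, 0.2463, 0.3624], E[r] = 0.7829, γ^t·E[r] = 0.205223, running G = 2.155515
t=7: π = [0.3913, 0.2464, 0.3624], E[r] = 0.7829, γ^t·E[r] = 0.164181, running G = 2.319697
t=8: π = [0.3913, 0.2464, 0.3623], E[r] = 0.7826, γ^t·E[r] = 0.131297, running G = 2.450993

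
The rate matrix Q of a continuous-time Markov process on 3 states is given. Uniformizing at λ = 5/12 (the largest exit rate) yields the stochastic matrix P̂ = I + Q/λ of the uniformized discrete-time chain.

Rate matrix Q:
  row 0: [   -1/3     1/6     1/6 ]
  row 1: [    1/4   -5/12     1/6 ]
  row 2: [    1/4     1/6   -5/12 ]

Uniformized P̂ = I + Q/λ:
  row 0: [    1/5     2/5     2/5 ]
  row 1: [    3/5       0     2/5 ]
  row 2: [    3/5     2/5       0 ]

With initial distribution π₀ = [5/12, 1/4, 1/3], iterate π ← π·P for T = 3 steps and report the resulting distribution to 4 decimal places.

π = [0.4293, 0.2880, 0.2827]

t=0: π = [0.4167, 0.2500, 0.3333]
t=1: π = [0.4333, 0.3000, 0.2667]
t=2: π = [0.4267, 0.2800, 0.2933]
t=3: π = [0.4293, 0.2880, 0.2827]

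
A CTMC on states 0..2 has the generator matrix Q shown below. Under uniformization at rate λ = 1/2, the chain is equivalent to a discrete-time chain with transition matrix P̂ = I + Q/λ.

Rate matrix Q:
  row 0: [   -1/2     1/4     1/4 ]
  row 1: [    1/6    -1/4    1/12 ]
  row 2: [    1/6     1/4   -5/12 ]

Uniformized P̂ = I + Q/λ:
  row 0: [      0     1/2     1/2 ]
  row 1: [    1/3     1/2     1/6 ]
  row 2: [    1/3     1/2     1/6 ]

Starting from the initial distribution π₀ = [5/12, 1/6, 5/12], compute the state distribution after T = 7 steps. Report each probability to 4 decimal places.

π = [0.2499, 0.5000, 0.2501]

t=0: π = [0.4167, 0.1667, 0.4167]
t=1: π = [0.1944, 0.5000, 0.3056]
t=2: π = [0.2685, 0.5000, 0.2315]
t=3: π = [0.2438, 0.5000, 0.2562]
t=4: π = [0.2521, 0.5000, 0.2479]
t=5: π = [0.2493, 0.5000, 0.2507]
t=6: π = [0.2502, 0.5000, 0.2498]
t=7: π = [0.2499, 0.5000, 0.2501]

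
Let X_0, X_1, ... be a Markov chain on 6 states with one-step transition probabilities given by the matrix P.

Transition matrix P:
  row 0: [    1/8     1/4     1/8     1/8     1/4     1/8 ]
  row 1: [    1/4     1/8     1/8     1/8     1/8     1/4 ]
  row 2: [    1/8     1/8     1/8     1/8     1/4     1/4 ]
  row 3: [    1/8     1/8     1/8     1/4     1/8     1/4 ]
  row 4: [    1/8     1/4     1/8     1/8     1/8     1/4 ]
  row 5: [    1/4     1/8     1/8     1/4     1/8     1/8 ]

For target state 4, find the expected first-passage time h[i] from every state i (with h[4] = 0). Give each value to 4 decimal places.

h = [5.4095, 6.0870, 5.4109, 6.1838, 0.0000, 6.0978]

First-step conditioning: h[4] = 0; for i ≠ 4, h[i] = 1 + Σ_k P[i][k]·h[k].
  h[0] = 1 + 1/8·h[0] + 1/4·h[1] + 1/8·h[2] + 1/8·h[3] + 1/8·h[5]
  h[1] = 1 + 1/4·h[0] + 1/8·h[1] + 1/8·h[2] + 1/8·h[3] + 1/4·h[5]
  h[2] = 1 + 1/8·h[0] + 1/8·h[1] + 1/8·h[2] + 1/8·h[3] + 1/4·h[5]
  h[3] = 1 + 1/8·h[0] + 1/8·h[1] + 1/8·h[2] + 1/4·h[3] + 1/4·h[5]
  h[5] = 1 + 1/4·h[0] + 1/8·h[1] + 1/8·h[2] + 1/4·h[3] + 1/8·h[5]
Solving the 5×5 linear system over states ≠ 4 gives exactly h = [32192/5951, 36224/5951, 32200/5951, 36800/5951, 0, 36288/5951] (h[4] = 0 is the target).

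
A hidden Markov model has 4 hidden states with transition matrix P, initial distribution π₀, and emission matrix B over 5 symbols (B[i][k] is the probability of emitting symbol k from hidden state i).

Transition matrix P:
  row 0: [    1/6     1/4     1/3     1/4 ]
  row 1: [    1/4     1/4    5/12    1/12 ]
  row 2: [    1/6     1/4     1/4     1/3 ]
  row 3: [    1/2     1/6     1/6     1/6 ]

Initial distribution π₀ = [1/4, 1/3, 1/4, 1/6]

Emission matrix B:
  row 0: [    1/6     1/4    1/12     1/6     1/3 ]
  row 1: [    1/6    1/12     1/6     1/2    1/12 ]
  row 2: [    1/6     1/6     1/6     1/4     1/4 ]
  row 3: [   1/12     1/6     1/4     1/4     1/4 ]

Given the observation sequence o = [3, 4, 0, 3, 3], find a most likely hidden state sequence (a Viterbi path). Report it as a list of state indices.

path = [1, 0, 2, 1, 1]

t=0: δ = [4.167e-02, 1.667e-01, 6.250e-02, 4.167e-02]  (obs o_0=3)
t=1: δ = [1.389e-02, 3.472e-03, 1.736e-02, 5.208e-03]  ψ = [1, 1, 1, 2]  (obs o_1=4)
t=2: δ = [4.823e-04, 7.234e-04, 7.716e-04, 4.823e-04]  ψ = [2, 2, 0, 2]  (obs o_2=0)
t=3: δ = [4.019e-05, 9.645e-05, 7.535e-05, 6.430e-05]  ψ = [3, 2, 1, 2]  (obs o_3=3)
t=4: δ = [5.358e-06, 1.206e-05, 1.005e-05, 6.279e-06]  ψ = [3, 1, 1, 2]  (obs o_4=3)
backtrack: best end state = 1; path = [1, 0, 2, 1, 1]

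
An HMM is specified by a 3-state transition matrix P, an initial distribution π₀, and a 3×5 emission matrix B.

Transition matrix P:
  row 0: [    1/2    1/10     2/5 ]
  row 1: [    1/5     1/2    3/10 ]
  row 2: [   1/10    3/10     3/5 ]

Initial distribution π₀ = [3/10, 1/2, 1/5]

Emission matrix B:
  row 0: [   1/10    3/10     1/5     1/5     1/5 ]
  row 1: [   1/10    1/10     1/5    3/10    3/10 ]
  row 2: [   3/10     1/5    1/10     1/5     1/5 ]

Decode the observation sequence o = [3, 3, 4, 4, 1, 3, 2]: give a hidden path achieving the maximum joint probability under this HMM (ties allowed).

path = [1, 1, 1, 1, 1, 1, 1]

t=0: δ = [6.000e-02, 1.500e-01, 4.000e-02]  (obs o_0=3)
t=1: δ = [6.000e-03, 2.250e-02, 9.000e-03]  ψ = [0, 1, 1]  (obs o_1=3)
t=2: δ = [9.000e-04, 3.375e-03, 1.350e-03]  ψ = [1, 1, 1]  (obs o_2=4)
t=3: δ = [1.350e-04, 5.062e-04, 2.025e-04]  ψ = [1, 1, 1]  (obs o_3=4)
t=4: δ = [3.037e-05, 2.531e-05, 3.037e-05]  ψ = [1, 1, 1]  (obs o_4=1)
t=5: δ = [3.038e-06, 3.797e-06, 3.645e-06]  ψ = [0, 1, 2]  (obs o_5=3)
t=6: δ = [3.038e-07, 3.797e-07, 2.187e-07]  ψ = [0, 1, 2]  (obs o_6=2)
backtrack: best end state = 1; path = [1, 1, 1, 1, 1, 1, 1]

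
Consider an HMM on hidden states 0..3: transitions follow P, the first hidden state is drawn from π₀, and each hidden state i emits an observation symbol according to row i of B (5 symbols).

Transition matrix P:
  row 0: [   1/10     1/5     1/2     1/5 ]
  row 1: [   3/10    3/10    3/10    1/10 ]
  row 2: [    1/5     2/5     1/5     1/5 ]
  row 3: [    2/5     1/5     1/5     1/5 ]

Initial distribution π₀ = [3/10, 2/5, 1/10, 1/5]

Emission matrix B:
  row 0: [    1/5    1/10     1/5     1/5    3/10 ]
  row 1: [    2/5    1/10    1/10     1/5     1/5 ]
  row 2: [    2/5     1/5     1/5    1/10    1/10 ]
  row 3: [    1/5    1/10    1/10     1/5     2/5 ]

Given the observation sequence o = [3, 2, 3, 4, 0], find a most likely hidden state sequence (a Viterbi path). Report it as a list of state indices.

path = [0, 2, 1, 0, 2]

t=0: δ = [6.000e-02, 8.000e-02, 1.000e-02, 4.000e-02]  (obs o_0=3)
t=1: δ = [4.800e-03, 2.400e-03, 6.000e-03, 1.200e-03]  ψ = [1, 1, 0, 0]  (obs o_1=2)
t=2: δ = [2.400e-04, 4.800e-04, 2.400e-04, 2.400e-04]  ψ = [2, 2, 0, 2]  (obs o_2=3)
t=3: δ = [4.320e-05, 2.880e-05, 1.440e-05, 1.920e-05]  ψ = [1, 1, 1, 0]  (obs o_3=4)
t=4: δ = [1.728e-06, 3.456e-06, 8.640e-06, 1.728e-06]  ψ = [1, 0, 0, 0]  (obs o_4=0)
backtrack: best end state = 2; path = [0, 2, 1, 0, 2]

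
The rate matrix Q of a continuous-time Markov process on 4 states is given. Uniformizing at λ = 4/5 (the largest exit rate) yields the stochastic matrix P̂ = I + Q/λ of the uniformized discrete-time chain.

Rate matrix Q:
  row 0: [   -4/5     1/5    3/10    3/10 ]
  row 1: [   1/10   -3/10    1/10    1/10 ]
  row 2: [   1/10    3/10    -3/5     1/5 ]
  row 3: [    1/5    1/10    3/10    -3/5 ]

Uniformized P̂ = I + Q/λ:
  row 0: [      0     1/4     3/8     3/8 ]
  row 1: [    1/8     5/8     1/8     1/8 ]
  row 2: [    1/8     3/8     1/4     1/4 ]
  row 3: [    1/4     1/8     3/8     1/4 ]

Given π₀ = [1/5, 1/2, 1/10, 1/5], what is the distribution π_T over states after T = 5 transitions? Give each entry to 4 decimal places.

π = [0.1351, 0.4057, 0.2431, 0.2161]

t=0: π = [0.2000, 0.5000, 0.1000, 0.2000]
t=1: π = [0.1250, 0.4250, 0.2375, 0.2125]
t=2: π = [0.1359, 0.4125, 0.2391, 0.2125]
t=3: π = [0.1346, 0.4080, 0.2420, 0.2154]
t=4: π = [0.1351, 0.4063, 0.2427, 0.2158]
t=5: π = [0.1351, 0.4057, 0.2431, 0.2161]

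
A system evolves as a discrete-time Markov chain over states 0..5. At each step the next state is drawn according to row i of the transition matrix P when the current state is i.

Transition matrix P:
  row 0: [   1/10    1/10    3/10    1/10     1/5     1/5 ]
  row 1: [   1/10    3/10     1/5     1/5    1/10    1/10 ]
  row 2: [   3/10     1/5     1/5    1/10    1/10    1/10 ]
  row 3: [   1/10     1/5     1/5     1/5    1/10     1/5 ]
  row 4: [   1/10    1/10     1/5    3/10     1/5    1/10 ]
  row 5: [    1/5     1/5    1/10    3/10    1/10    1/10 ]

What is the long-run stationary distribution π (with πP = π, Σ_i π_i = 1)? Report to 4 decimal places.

π = [0.1538, 0.1909, 0.2019, 0.1907, 0.1282, 0.1345]

Balance equations π_j = Σ_i π_i·P[i][j]:
  π_0 = 1/10·π_0 + 1/10·π_1 + 3/10·π_2 + 1/10·π_3 + 1/10·π_4 + 1/5·π_5
  π_1 = 1/10·π_0 + 3/10·π_1 + 1/5·π_2 + 1/5·π_3 + 1/10·π_4 + 1/5·π_5
  π_2 = 3/10·π_0 + 1/5·π_1 + 1/5·π_2 + 1/5·π_3 + 1/5·π_4 + 1/10·π_5
  π_3 = 1/10·π_0 + 1/5·π_1 + 1/10·π_2 + 1/5·π_3 + 3/10·π_4 + 3/10·π_5
  π_4 = 1/5·π_0 + 1/10·π_1 + 1/10·π_2 + 1/10·π_3 + 1/5·π_4 + 1/10·π_5
  normalize: π_0 + π_1 + π_2 + π_3 + π_4 + π_5 = 1
Solving the linear system gives exactly π = [13319/86581, 16527/86581, 17484/86581, 16510/86581, 11100/86581, 11641/86581].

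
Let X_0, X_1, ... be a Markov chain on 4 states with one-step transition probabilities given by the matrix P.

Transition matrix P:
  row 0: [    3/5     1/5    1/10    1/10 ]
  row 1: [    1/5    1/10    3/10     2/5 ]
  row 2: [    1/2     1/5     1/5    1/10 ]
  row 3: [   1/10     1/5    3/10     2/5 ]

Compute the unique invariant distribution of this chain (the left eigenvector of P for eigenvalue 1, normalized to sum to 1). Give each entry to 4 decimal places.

Balance equations π_j = Σ_i π_i·P[i][j]:
  π_0 = 3/5·π_0 + 1/5·π_1 + 1/2·π_2 + 1/10·π_3
  π_1 = 1/5·π_0 + 1/10·π_1 + 1/5·π_2 + 1/5·π_3
  π_2 = 1/10·π_0 + 3/10·π_1 + 1/5·π_2 + 3/10·π_3
  normalize: π_0 + π_1 + π_2 + π_3 = 1
Solving the linear system gives exactly π = [25/63, 2/11, 139/693, 17/77].

π = [0.3968, 0.1818, 0.2006, 0.2208]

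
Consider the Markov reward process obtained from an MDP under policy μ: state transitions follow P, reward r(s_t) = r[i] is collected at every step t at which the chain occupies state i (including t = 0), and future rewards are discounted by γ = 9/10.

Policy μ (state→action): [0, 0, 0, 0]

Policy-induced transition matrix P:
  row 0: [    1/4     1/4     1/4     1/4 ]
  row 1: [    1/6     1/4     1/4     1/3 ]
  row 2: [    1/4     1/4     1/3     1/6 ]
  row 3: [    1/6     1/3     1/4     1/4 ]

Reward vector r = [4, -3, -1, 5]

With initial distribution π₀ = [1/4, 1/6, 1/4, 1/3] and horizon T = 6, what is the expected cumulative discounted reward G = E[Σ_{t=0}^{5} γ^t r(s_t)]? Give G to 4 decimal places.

t=0: π = [0.2500, 0.1667, 0.2500, 0.3333], E[r] = 1.9167, γ^t·E[r] = 1.916667, running G = 1.916667
t=1: π = [0.2083, 0.2778, 0.2708, 0.2431], E[r] = 0.9444, γ^t·E[r] = 0.850000, running G = 2.766667
t=2: π = [0.2066, 0.2703, 0.2726, 0.2506], E[r] = 0.9959, γ^t·E[r] = 0.806719, running G = 3.573385
t=3: π = [0.2066, 0.2709, 0.2727, 0.2498], E[r] = 0.9901, γ^t·E[r] = 0.721758, running G = 4.295143
t=4: π = [0.2066, 0.2708, 0.2727, 0.2498], E[r] = 0.9905, γ^t·E[r] = 0.649864, running G = 4.945007
t=5: π = [0.2066, 0.2708, 0.2727, 0.2498], E[r] = 0.9905, γ^t·E[r] = 0.584857, running G = 5.529865

G = 5.5299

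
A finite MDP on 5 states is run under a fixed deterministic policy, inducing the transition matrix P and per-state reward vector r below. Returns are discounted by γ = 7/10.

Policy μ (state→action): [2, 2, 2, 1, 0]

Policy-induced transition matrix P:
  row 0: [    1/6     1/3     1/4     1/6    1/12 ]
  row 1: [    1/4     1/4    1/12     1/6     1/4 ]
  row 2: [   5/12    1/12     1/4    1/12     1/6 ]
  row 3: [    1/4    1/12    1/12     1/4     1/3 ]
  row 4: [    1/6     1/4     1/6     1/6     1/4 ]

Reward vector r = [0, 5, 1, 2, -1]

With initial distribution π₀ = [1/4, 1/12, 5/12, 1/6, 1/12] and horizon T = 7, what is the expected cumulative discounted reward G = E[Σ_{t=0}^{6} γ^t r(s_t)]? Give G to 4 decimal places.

t=0: π = [0.2500, 0.0833, 0.4167, 0.1667, 0.0833], E[r] = 1.0833, γ^t·E[r] = 1.083333, running G = 1.083333
t=1: π = [0.2917, 0.1736, 0.2014, 0.1458, 0.1875], E[r] = 1.1736, γ^t·E[r] = 0.821528, running G = 1.904861
t=2: π = [0.2436, 0.2164, 0.1811, 0.1620, 0.1968], E[r] = 1.3906, γ^t·E[r] = 0.681406, running G = 2.586267
t=3: π = [0.2435, 0.2131, 0.1705, 0.1651, 0.2078], E[r] = 1.3584, γ^t·E[r] = 0.465935, running G = 3.052202
t=4: π = [0.2408, 0.2144, 0.1697, 0.1662, 0.2090], E[r] = 1.3649, γ^t·E[r] = 0.327713, running G = 3.379915
t=5: π = [0.2408, 0.2141, 0.1692, 0.1664, 0.2096], E[r] = 1.3628, γ^t·E[r] = 0.229044, running G = 3.608959
t=6: π = [0.2407, 0.2141, 0.1691, 0.1664, 0.2096], E[r] = 1.3631, γ^t·E[r] = 0.160364, running G = 3.769323

G = 3.7693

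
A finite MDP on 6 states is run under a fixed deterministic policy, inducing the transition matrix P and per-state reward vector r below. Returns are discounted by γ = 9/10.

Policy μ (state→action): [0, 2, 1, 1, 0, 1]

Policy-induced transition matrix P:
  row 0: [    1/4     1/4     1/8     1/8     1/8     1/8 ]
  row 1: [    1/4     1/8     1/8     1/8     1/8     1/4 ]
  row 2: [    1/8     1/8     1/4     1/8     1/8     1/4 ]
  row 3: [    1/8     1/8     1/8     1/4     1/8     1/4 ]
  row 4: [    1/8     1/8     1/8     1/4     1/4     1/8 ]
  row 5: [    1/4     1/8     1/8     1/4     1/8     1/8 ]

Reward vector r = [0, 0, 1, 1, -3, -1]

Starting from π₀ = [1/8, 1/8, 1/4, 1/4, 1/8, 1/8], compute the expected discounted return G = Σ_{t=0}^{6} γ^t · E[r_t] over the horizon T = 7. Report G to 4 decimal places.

t=0: π = [0.1250, 0.1250, 0.2500, 0.2500, 0.1250, 0.1250], E[r] = 0.0000, γ^t·E[r] = 0.000000, running G = 0.000000
t=1: π = [0.1719, 0.1406, 0.1563, 0.1875, 0.1406, 0.2031], E[r] = -0.2813, γ^t·E[r] = -0.253125, running G = -0.253125
t=2: π = [0.1895, 0.1465, 0.1445, 0.1914, 0.1426, 0.1855], E[r] = -0.2773, γ^t·E[r] = -0.224648, running G = -0.477773
t=3: π = [0.1902, 0.1487, 0.1431, 0.1899, 0.1428, 0.1853], E[r] = -0.2808, γ^t·E[r] = -0.204675, running G = -0.682449
t=4: π = [0.1905, 0.1488, 0.1429, 0.1898, 0.1429, 0.1852], E[r] = -0.2811, γ^t·E[r] = -0.184448, running G = -0.866897
t=5: π = [0.1906, 0.1488, 0.1429, 0.1897, 0.1429, 0.1852], E[r] = -0.2812, γ^t·E[r] = -0.166021, running G = -1.032918
t=6: π = [0.1906, 0.1488, 0.1429, 0.1897, 0.1429, 0.1852], E[r] = -0.2812, γ^t·E[r] = -0.149425, running G = -1.182343

G = -1.1823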